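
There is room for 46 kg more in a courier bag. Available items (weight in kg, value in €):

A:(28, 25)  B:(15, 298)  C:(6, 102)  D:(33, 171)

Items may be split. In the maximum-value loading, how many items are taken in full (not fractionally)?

2

Greedy by value/weight ratio, highest first.
Order: B (298/15=19.87) > C (102/6=17.00) > D (171/33=5.18) > A (25/28=0.89)
Fill: take B (15 @ 298) → take C (6 @ 102) → take 25/33 of D → 129.55; 46/46 used.
2 item(s) taken whole; one partial (take 25/33 of D).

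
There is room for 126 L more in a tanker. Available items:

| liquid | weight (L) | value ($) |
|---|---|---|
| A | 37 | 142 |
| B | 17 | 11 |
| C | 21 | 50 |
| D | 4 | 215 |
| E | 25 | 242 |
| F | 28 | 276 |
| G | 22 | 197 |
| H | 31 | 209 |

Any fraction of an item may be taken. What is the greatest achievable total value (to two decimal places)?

1200.41

Order: D (215/4=53.75) > F (276/28=9.86) > E (242/25=9.68) > G (197/22=8.95) > H (209/31=6.74) > A (142/37=3.84) > C (50/21=2.38) > B (11/17=0.65)
Fill: take D (4 @ 215) → take F (28 @ 276) → take E (25 @ 242) → take G (22 @ 197) → take H (31 @ 209) → take 16/37 of A → 61.41; 126/126 used.
Total value = 1200.41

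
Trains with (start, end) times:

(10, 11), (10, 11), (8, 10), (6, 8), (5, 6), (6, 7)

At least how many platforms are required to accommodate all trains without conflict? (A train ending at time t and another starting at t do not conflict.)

2

starts: [5, 6, 6, 8, 10, 10]
ends:   [6, 7, 8, 10, 11, 11]
s5→1 e6→0 s6→1 s6→2  — peak 2.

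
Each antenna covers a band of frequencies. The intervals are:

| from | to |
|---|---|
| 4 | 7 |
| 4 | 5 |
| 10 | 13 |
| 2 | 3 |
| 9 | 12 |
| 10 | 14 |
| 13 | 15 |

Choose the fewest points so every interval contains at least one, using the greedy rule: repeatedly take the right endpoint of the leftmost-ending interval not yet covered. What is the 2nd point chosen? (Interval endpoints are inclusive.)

5

Process intervals by earliest right end; each time one isn't hit yet, stab at its right endpoint.
By right end: [2,3]  [4,5]  [4,7]  [9,12]  [10,13]  [10,14]  [13,15]
[2,3] uncovered → point at 3; [4,5] uncovered → point at 5; [9,12] uncovered → point at 12; [13,15] uncovered → point at 15.
Points: 3, 5, 12, 15 (4 total).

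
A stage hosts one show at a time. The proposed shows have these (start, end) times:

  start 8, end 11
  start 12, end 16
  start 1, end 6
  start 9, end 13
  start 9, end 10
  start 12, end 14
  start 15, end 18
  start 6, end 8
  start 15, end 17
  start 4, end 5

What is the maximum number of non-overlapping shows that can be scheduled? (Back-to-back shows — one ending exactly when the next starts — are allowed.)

5

Order by finish time; keep every interval that doesn't clash with the previous kept one.
Sorted by end: (4,5)  (1,6)  (6,8)  (9,10)  (8,11)  (9,13)  (12,14)  (12,16)  (15,17)  (15,18)
take (4,5); take (6,8); take (9,10); skip (8,11); take (12,14); skip (12,16); take (15,17); skip (15,18).
Selected 5 shows.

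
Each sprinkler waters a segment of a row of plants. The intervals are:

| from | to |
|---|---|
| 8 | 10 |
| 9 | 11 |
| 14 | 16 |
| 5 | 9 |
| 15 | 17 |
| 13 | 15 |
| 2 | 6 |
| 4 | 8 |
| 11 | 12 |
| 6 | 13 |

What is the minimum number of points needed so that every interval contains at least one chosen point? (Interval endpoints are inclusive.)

4

Sorted: [2,6] [4,8] [5,9] [8,10] [9,11] [11,12] [6,13] [13,15] [14,16] [15,17]
{[2,6],[4,8],[5,9]} hit by 6; {[8,10],[9,11]} hit by 10; {[11,12],[6,13]} hit by 12; {[13,15],[14,16],[15,17]} hit by 15.
Points: 6, 10, 12, 15 (4 total).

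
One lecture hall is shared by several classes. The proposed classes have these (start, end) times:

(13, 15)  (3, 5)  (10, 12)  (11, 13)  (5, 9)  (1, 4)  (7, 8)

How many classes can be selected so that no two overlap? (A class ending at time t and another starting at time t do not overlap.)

4

By end time: (1,4), (3,5), (7,8), (5,9), (10,12), (11,13), (13,15).
Pick (1,4); next start ≥ 4 → (7,8); next start ≥ 8 → (10,12); next start ≥ 12 → (13,15).
Selected 4 classes.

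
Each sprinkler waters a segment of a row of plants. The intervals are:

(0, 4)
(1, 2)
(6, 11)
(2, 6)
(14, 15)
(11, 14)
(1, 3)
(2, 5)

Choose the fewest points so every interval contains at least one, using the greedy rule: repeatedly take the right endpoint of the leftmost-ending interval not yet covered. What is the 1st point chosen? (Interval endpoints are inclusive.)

Sort by right endpoint; whenever an interval is uncovered, place a point at its right end.
By right end: [1,2]  [1,3]  [0,4]  [2,5]  [2,6]  [6,11]  [11,14]  [14,15]
[1,2] uncovered → point at 2; [6,11] uncovered → point at 11; [14,15] uncovered → point at 15.
Points: 2, 11, 15 (3 total).

2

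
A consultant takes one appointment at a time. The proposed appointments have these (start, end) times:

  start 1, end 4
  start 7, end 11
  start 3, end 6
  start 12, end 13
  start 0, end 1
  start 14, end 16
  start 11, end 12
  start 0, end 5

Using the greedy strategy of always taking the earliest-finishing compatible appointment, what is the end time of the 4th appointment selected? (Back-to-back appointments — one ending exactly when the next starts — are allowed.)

12

By end time: (0,1), (1,4), (0,5), (3,6), (7,11), (11,12), (12,13), (14,16).
Pick (0,1); next start ≥ 1 → (1,4); next start ≥ 4 → (7,11); next start ≥ 11 → (11,12); next start ≥ 12 → (12,13); next start ≥ 13 → (14,16).
Selected: (0,1) (1,4) (7,11) (11,12) (12,13) (14,16)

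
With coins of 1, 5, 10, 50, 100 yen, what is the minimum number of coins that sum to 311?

5

311 − 3×100→11 − 1×10→1 − 1×1→0
Total coins = 3 + 1 + 1 = 5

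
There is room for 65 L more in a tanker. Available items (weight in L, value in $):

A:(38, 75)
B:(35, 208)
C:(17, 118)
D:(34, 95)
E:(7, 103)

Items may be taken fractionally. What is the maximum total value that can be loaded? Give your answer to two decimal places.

445.76

Greedy by value/weight ratio, highest first.
Ratios (sorted): E 14.71, C 6.94, B 5.94, D 2.79, A 1.97
take E (7 @ 103); take C (17 @ 118); take B (35 @ 208); take 6/34 of D → 16.76. Capacity used 65/65.
Total value = 445.76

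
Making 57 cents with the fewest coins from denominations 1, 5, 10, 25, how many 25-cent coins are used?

57 = 2×25 + 1×5 + 2×1
Count of 25: 2

2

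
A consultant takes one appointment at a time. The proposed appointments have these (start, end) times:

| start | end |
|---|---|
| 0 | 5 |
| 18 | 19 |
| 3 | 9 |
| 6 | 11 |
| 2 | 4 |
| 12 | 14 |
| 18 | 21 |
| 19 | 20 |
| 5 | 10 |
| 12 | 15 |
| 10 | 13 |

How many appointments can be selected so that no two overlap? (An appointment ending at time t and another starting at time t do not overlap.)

5

Greedy by earliest finish: after sorting by end time, pick each interval compatible with the last pick.
By end time: (2,4), (0,5), (3,9), (5,10), (6,11), (10,13), (12,14), (12,15), (18,19), (19,20), (18,21).
Pick (2,4); next start ≥ 4 → (5,10); next start ≥ 10 → (10,13); next start ≥ 13 → (18,19); next start ≥ 19 → (19,20).
Selected 5 appointments.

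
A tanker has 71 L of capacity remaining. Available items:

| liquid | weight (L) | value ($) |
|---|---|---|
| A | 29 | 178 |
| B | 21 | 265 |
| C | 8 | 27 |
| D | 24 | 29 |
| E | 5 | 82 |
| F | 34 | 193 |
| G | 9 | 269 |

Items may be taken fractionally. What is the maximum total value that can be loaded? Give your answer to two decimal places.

Greedy by value/weight ratio, highest first.
Order: G (269/9=29.89) > E (82/5=16.40) > B (265/21=12.62) > A (178/29=6.14) > F (193/34=5.68) > C (27/8=3.38) > D (29/24=1.21)
Fill: take G (9 @ 269) → take E (5 @ 82) → take B (21 @ 265) → take A (29 @ 178) → take 7/34 of F → 39.74; 71/71 used.
Total value = 833.74

833.74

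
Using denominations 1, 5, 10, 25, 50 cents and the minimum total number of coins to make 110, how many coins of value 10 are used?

110 − 2×50→10 − 1×10→0
Count of 10: 1

1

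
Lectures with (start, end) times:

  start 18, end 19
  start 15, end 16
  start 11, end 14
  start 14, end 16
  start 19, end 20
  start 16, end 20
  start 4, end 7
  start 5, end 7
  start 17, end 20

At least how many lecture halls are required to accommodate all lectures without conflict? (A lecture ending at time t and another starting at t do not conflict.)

Events (time:±→running): 4:+→1 5:+→2 7:-→1 7:-→0 11:+→1 14:-→0 14:+→1 15:+→2 16:-→1 16:-→0 16:+→1 17:+→2 18:+→3 … peak 3.

3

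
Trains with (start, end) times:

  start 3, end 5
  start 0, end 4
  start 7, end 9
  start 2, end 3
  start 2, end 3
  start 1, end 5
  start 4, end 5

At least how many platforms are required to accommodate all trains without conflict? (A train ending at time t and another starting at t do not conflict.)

4

The answer is the maximum number of intervals overlapping at any instant.
starts: [0, 1, 2, 2, 3, 4, 7]
ends:   [3, 3, 4, 5, 5, 5, 9]
s0→1 s1→2 s2→3 s2→4  — peak 4.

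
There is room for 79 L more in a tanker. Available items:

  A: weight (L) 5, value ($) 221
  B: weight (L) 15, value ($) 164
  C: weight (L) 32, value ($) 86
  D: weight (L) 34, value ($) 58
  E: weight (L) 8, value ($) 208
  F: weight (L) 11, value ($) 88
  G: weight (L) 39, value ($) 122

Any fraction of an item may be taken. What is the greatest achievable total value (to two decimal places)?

805.69

Sort by value per unit weight and fill in that order.
Ratios (sorted): A 44.20, E 26.00, B 10.93, F 8.00, G 3.13, C 2.69, D 1.71
take A (5 @ 221); take E (8 @ 208); take B (15 @ 164); take F (11 @ 88); take G (39 @ 122); take 1/32 of C → 2.69. Capacity used 79/79.
Total value = 805.69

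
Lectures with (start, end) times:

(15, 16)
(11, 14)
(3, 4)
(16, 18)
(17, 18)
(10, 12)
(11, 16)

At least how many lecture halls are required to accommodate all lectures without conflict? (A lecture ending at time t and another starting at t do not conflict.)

3

Events (time:±→running): 3:+→1 4:-→0 10:+→1 11:+→2 11:+→3 … peak 3.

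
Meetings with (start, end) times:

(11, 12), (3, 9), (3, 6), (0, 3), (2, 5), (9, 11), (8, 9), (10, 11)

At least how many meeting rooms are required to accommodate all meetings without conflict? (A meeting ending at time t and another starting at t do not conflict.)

3

The answer is the maximum number of intervals overlapping at any instant.
starts: [0, 2, 3, 3, 8, 9, 10, 11]
ends:   [3, 5, 6, 9, 9, 11, 11, 12]
s0→1 s2→2 e3→1 s3→2 s3→3  — peak 3.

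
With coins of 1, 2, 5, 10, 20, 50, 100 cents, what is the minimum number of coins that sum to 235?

Greedy: take as many of the largest coin as possible, then repeat with the remainder.
235 = 2×100 + 1×20 + 1×10 + 1×5
Total coins = 2 + 1 + 1 + 1 = 5

5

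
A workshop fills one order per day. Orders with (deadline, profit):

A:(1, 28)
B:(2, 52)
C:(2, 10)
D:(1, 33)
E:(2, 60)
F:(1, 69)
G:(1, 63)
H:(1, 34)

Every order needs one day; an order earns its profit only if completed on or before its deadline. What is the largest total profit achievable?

129

Sort by profit descending; place each in the latest free slot ≤ its deadline.
By profit: F(d1,69), G(d1,63), E(d2,60), B(d2,52), H(d1,34), D(d1,33), A(d1,28), C(d2,10)
F→slot 1; G skipped; E→slot 2; B skipped; H skipped; D skipped; A skipped; C skipped.
Profit = 69 + 60 = 129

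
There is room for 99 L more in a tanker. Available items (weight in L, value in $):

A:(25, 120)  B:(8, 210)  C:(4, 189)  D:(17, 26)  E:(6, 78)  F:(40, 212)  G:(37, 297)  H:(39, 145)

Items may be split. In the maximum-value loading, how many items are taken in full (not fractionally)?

5

Greedy by value/weight ratio, highest first.
Ratios (sorted): C 47.25, B 26.25, E 13.00, G 8.03, F 5.30, A 4.80, H 3.72, D 1.53
take C (4 @ 189); take B (8 @ 210); take E (6 @ 78); take G (37 @ 297); take F (40 @ 212); take 4/25 of A → 19.20. Capacity used 99/99.
5 item(s) taken whole; one partial (take 4/25 of A).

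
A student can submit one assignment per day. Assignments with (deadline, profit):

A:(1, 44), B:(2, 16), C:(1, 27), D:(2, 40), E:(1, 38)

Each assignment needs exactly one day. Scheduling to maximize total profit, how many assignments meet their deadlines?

By profit: A(d1,44), D(d2,40), E(d1,38), C(d1,27), B(d2,16)
A→slot 1; D→slot 2; E skipped; C skipped; B skipped.
2 of 5 scheduled.

2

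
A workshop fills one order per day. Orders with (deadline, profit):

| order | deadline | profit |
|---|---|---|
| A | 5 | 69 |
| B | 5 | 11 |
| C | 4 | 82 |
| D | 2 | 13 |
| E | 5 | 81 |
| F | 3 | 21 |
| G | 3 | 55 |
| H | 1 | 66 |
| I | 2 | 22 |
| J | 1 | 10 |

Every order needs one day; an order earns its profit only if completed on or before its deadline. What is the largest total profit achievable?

353

By profit: C(d4,82), E(d5,81), A(d5,69), H(d1,66), G(d3,55), I(d2,22), F(d3,21), D(d2,13), B(d5,11), J(d1,10)
C→slot 4; E→slot 5; A→slot 3; H→slot 1; G→slot 2; I skipped; F skipped; D skipped; B skipped; J skipped.
Profit = 66 + 55 + 69 + 82 + 81 = 353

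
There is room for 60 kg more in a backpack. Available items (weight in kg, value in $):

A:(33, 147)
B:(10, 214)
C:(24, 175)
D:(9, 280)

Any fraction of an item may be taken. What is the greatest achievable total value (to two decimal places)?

744.73

Sort by value per unit weight and fill in that order.
Ratios (sorted): D 31.11, B 21.40, C 7.29, A 4.45
take D (9 @ 280); take B (10 @ 214); take C (24 @ 175); take 17/33 of A → 75.73. Capacity used 60/60.
Total value = 744.73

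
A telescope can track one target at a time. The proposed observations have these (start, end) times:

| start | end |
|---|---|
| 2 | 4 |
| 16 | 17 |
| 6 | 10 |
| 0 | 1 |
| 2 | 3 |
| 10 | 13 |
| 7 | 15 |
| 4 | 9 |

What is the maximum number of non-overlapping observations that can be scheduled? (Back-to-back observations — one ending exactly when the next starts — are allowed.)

Sorted by end: (0,1)  (2,3)  (2,4)  (4,9)  (6,10)  (10,13)  (7,15)  (16,17)
take (0,1); take (2,3); take (4,9); take (10,13); take (16,17).
Selected 5 observations.

5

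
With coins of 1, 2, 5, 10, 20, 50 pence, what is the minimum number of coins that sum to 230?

Use the largest denomination that fits, subtract, and repeat.
230 − 4×50→30 − 1×20→10 − 1×10→0
Total coins = 4 + 1 + 1 = 6

6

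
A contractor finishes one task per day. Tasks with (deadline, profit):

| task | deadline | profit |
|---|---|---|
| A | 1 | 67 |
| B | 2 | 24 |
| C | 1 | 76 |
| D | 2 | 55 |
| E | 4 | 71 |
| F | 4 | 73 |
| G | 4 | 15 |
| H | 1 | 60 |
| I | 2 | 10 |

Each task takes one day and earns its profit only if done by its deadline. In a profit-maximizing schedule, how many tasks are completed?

Profit order: C=76 F=73 E=71 A=67 H=60 D=55 B=24 G=15 I=10
Assign: C→slot 1, F→slot 4, E→slot 3, A skipped, H skipped, D→slot 2, B skipped, G skipped, I skipped.
Slots: [1:C] [2:D] [3:E] [4:F]
4 of 9 scheduled.

4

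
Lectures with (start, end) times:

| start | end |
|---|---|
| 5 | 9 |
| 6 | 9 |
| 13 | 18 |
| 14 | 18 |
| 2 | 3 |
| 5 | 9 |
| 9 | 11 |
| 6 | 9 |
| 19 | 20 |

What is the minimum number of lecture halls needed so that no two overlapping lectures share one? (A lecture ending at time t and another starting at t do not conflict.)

starts: [2, 5, 5, 6, 6, 9, 13, 14, 19]
ends:   [3, 9, 9, 9, 9, 11, 18, 18, 20]
s2→1 e3→0 s5→1 s5→2 s6→3 s6→4  — peak 4.

4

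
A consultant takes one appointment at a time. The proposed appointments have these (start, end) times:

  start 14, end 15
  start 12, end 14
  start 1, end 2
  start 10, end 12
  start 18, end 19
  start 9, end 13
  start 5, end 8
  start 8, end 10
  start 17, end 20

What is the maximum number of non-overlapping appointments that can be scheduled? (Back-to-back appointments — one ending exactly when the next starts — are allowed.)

Sort by end time and greedily take each interval whose start is ≥ the last chosen end.
By end time: (1,2), (5,8), (8,10), (10,12), (9,13), (12,14), (14,15), (18,19), (17,20).
Pick (1,2); next start ≥ 2 → (5,8); next start ≥ 8 → (8,10); next start ≥ 10 → (10,12); next start ≥ 12 → (12,14); next start ≥ 14 → (14,15); next start ≥ 15 → (18,19).
Selected 7 appointments.

7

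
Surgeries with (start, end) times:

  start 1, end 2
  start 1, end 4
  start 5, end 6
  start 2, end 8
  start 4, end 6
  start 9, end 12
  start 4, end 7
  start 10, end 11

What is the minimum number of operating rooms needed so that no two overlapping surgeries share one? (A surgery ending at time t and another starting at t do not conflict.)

Count concurrent intervals with a sweep; the peak is the room count.
Events (time:±→running): 1:+→1 1:+→2 2:-→1 2:+→2 4:-→1 4:+→2 4:+→3 5:+→4 … peak 4.

4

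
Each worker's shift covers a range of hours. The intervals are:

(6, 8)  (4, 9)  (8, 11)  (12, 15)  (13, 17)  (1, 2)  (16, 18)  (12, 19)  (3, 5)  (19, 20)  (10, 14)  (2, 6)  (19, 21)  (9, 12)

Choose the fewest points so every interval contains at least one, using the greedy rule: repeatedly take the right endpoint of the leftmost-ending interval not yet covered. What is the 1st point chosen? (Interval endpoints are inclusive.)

Sorted: [1,2] [3,5] [2,6] [6,8] [4,9] [8,11] [9,12] [10,14] [12,15] [13,17] [16,18] [12,19] [19,20] [19,21]
{[1,2]} hit by 2; {[3,5],[2,6]} hit by 5; {[6,8],[4,9],[8,11]} hit by 8; {[9,12],[10,14],[12,15]} hit by 12; {[13,17],[16,18],[12,19]} hit by 17; {[19,20],[19,21]} hit by 20.
Points: 2, 5, 8, 12, 17, 20 (6 total).

2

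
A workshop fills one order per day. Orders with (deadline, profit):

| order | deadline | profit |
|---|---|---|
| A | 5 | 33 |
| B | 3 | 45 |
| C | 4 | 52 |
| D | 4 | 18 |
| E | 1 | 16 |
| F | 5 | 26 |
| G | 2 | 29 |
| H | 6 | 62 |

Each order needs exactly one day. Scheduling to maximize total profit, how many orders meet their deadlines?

6

Take jobs in profit order; each goes to the latest open slot no later than its deadline.
Profit order: H=62 C=52 B=45 A=33 G=29 F=26 D=18 E=16
Assign: H→slot 6, C→slot 4, B→slot 3, A→slot 5, G→slot 2, F→slot 1, D skipped, E skipped.
Slots: [1:F] [2:G] [3:B] [4:C] [5:A] [6:H]
6 of 8 scheduled.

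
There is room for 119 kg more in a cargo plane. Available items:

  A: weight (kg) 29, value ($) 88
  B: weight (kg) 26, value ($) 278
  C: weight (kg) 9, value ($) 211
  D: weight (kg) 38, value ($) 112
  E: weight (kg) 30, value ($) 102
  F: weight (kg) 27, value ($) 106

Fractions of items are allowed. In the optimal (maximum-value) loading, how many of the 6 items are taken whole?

Sort by value per unit weight and fill in that order.
Ratios (sorted): C 23.44, B 10.69, F 3.93, E 3.40, A 3.03, D 2.95
take C (9 @ 211); take B (26 @ 278); take F (27 @ 106); take E (30 @ 102); take 27/29 of A → 81.93. Capacity used 119/119.
4 item(s) taken whole; one partial (take 27/29 of A).

4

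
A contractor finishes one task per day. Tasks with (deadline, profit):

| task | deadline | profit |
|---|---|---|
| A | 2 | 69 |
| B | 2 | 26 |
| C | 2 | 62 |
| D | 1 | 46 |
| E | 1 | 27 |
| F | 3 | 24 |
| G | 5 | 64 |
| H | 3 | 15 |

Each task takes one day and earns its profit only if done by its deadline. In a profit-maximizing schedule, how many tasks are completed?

4

Profit order: A=69 G=64 C=62 D=46 E=27 B=26 F=24 H=15
Assign: A→slot 2, G→slot 5, C→slot 1, D skipped, E skipped, B skipped, F→slot 3, H skipped.
Slots: [1:C] [2:A] [3:F] [5:G]
4 of 8 scheduled.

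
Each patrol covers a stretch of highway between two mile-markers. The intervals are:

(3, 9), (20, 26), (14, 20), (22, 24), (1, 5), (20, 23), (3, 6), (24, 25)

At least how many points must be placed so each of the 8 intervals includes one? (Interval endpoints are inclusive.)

By right end: [1,5]  [3,6]  [3,9]  [14,20]  [20,23]  [22,24]  [24,25]  [20,26]
[1,5] uncovered → point at 5; [14,20] uncovered → point at 20; [22,24] uncovered → point at 24.
Points: 5, 20, 24 (3 total).

3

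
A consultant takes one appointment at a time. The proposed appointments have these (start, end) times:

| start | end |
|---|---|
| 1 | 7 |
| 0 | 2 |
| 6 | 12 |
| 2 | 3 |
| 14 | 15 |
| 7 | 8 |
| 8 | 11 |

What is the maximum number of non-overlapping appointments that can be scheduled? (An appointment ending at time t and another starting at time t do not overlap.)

Sort by end time and greedily take each interval whose start is ≥ the last chosen end.
Sorted by end: (0,2)  (2,3)  (1,7)  (7,8)  (8,11)  (6,12)  (14,15)
take (0,2); take (2,3); skip (1,7); take (7,8); take (8,11); take (14,15).
Selected 5 appointments.

5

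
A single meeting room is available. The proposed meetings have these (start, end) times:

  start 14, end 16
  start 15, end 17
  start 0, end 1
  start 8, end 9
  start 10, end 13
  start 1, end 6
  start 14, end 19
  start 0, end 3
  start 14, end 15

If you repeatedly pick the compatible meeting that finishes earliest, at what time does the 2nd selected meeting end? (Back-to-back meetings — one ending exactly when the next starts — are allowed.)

6

Greedy by earliest finish: after sorting by end time, pick each interval compatible with the last pick.
Sorted by end: (0,1)  (0,3)  (1,6)  (8,9)  (10,13)  (14,15)  (14,16)  (15,17)  (14,19)
take (0,1); take (1,6); take (8,9); take (10,13); take (14,15); skip (14,16); take (15,17).
Selected: (0,1) (1,6) (8,9) (10,13) (14,15) (15,17)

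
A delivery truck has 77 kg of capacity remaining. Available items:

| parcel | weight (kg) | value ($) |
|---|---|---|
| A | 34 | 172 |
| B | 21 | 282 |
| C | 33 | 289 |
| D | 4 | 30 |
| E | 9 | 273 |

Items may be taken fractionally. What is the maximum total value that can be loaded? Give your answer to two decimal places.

Order: E (273/9=30.33) > B (282/21=13.43) > C (289/33=8.76) > D (30/4=7.50) > A (172/34=5.06)
Fill: take E (9 @ 273) → take B (21 @ 282) → take C (33 @ 289) → take D (4 @ 30) → take 10/34 of A → 50.59; 77/77 used.
Total value = 924.59

924.59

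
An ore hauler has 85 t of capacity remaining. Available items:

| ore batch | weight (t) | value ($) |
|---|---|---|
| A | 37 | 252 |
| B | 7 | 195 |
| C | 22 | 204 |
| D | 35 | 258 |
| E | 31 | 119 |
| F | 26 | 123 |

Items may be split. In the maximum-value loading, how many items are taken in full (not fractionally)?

Ratios (sorted): B 27.86, C 9.27, D 7.37, A 6.81, F 4.73, E 3.84
take B (7 @ 195); take C (22 @ 204); take D (35 @ 258); take 21/37 of A → 143.03. Capacity used 85/85.
3 item(s) taken whole; one partial (take 21/37 of A).

3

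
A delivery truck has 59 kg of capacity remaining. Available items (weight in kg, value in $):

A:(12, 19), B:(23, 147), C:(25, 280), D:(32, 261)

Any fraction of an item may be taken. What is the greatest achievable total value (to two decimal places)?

553.78

Sort by value per unit weight and fill in that order.
Order: C (280/25=11.20) > D (261/32=8.16) > B (147/23=6.39) > A (19/12=1.58)
Fill: take C (25 @ 280) → take D (32 @ 261) → take 2/23 of B → 12.78; 59/59 used.
Total value = 553.78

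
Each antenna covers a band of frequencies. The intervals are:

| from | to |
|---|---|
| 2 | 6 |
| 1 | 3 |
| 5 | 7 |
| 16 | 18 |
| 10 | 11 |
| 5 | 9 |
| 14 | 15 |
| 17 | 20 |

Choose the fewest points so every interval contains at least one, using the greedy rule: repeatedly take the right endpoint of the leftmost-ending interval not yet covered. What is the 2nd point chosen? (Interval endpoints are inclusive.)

Sort by right endpoint; whenever an interval is uncovered, place a point at its right end.
Sorted: [1,3] [2,6] [5,7] [5,9] [10,11] [14,15] [16,18] [17,20]
{[1,3],[2,6]} hit by 3; {[5,7],[5,9]} hit by 7; {[10,11]} hit by 11; {[14,15]} hit by 15; {[16,18],[17,20]} hit by 18.
Points: 3, 7, 11, 15, 18 (5 total).

7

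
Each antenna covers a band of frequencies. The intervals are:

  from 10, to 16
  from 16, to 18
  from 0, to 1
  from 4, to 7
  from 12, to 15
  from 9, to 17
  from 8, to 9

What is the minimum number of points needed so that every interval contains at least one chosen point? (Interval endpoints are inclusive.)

5

Sort by right endpoint; whenever an interval is uncovered, place a point at its right end.
By right end: [0,1]  [4,7]  [8,9]  [12,15]  [10,16]  [9,17]  [16,18]
[0,1] uncovered → point at 1; [4,7] uncovered → point at 7; [8,9] uncovered → point at 9; [12,15] uncovered → point at 15; [16,18] uncovered → point at 18.
Points: 1, 7, 9, 15, 18 (5 total).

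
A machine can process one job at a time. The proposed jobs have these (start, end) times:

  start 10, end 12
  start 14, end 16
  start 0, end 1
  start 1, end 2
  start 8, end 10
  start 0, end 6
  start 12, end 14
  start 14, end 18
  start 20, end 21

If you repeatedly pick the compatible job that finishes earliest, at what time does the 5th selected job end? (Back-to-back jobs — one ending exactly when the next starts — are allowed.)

14

By end time: (0,1), (1,2), (0,6), (8,10), (10,12), (12,14), (14,16), (14,18), (20,21).
Pick (0,1); next start ≥ 1 → (1,2); next start ≥ 2 → (8,10); next start ≥ 10 → (10,12); next start ≥ 12 → (12,14); next start ≥ 14 → (14,16); next start ≥ 16 → (20,21).
Selected: (0,1) (1,2) (8,10) (10,12) (12,14) (14,16) (20,21)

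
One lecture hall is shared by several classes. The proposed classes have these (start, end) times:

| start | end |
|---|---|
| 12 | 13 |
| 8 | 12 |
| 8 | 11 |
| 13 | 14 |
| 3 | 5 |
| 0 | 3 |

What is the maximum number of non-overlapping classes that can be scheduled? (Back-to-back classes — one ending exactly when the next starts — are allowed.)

5

Greedy by earliest finish: after sorting by end time, pick each interval compatible with the last pick.
By end time: (0,3), (3,5), (8,11), (8,12), (12,13), (13,14).
Pick (0,3); next start ≥ 3 → (3,5); next start ≥ 5 → (8,11); next start ≥ 11 → (12,13); next start ≥ 13 → (13,14).
Selected 5 classes.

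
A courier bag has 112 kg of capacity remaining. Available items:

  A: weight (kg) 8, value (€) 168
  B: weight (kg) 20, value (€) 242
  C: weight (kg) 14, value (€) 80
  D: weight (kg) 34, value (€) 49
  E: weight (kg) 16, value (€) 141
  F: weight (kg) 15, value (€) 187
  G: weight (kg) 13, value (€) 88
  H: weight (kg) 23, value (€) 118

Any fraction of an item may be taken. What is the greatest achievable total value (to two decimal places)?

1028.32

Sort by value per unit weight and fill in that order.
Ratios (sorted): A 21.00, F 12.47, B 12.10, E 8.81, G 6.77, C 5.71, H 5.13, D 1.44
take A (8 @ 168); take F (15 @ 187); take B (20 @ 242); take E (16 @ 141); take G (13 @ 88); take C (14 @ 80); take H (23 @ 118); take 3/34 of D → 4.32. Capacity used 112/112.
Total value = 1028.32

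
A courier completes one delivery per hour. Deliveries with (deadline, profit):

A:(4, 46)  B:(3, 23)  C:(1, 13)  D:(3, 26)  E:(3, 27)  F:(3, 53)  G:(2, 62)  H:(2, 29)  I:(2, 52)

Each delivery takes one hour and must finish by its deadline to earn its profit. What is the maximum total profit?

213

Profit order: G=62 F=53 I=52 A=46 H=29 E=27 D=26 B=23 C=13
Assign: G→slot 2, F→slot 3, I→slot 1, A→slot 4, H skipped, E skipped, D skipped, B skipped, C skipped.
Slots: [1:I] [2:G] [3:F] [4:A]
Profit = 52 + 62 + 53 + 46 = 213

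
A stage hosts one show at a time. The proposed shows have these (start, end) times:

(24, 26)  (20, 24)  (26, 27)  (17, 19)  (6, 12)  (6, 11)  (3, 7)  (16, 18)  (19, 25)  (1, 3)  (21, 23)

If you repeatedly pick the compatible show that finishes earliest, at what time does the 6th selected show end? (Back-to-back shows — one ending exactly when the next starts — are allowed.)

27

Order by finish time; keep every interval that doesn't clash with the previous kept one.
By end time: (1,3), (3,7), (6,11), (6,12), (16,18), (17,19), (21,23), (20,24), (19,25), (24,26), (26,27).
Pick (1,3); next start ≥ 3 → (3,7); next start ≥ 7 → (16,18); next start ≥ 18 → (21,23); next start ≥ 23 → (24,26); next start ≥ 26 → (26,27).
Selected: (1,3) (3,7) (16,18) (21,23) (24,26) (26,27)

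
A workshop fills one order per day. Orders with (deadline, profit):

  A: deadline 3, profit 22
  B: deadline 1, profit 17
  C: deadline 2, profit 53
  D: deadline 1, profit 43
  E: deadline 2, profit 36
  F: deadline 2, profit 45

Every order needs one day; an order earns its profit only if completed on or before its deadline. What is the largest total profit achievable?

Profit order: C=53 F=45 D=43 E=36 A=22 B=17
Assign: C→slot 2, F→slot 1, D skipped, E skipped, A→slot 3, B skipped.
Slots: [1:F] [2:C] [3:A]
Profit = 45 + 53 + 22 = 120

120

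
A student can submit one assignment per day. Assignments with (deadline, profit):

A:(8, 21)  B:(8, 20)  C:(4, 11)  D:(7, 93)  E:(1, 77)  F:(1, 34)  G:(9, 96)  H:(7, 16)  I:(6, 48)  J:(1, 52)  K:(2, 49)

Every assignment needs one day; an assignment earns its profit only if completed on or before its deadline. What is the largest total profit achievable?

Sort by profit descending; place each in the latest free slot ≤ its deadline.
Profit order: G=96 D=93 E=77 J=52 K=49 I=48 F=34 A=21 B=20 H=16 C=11
Assign: G→slot 9, D→slot 7, E→slot 1, J skipped, K→slot 2, I→slot 6, F skipped, A→slot 8, B→slot 5, H→slot 4, C→slot 3.
Slots: [1:E] [2:K] [3:C] [4:H] [5:B] [6:I] [7:D] [8:A] [9:G]
Profit = 77 + 49 + 11 + 16 + 20 + 48 + 93 + 21 + 96 = 431

431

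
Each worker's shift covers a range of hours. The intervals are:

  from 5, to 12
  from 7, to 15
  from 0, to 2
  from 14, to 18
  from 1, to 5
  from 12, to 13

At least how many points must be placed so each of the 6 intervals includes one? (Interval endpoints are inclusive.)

Process intervals by earliest right end; each time one isn't hit yet, stab at its right endpoint.
By right end: [0,2]  [1,5]  [5,12]  [12,13]  [7,15]  [14,18]
[0,2] uncovered → point at 2; [5,12] uncovered → point at 12; [14,18] uncovered → point at 18.
Points: 2, 12, 18 (3 total).

3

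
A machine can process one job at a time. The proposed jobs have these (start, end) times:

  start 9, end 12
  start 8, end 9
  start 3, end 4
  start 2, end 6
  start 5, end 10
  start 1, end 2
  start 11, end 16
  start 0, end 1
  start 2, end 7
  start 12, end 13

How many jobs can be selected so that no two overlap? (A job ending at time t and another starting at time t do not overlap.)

Sorted by end: (0,1)  (1,2)  (3,4)  (2,6)  (2,7)  (8,9)  (5,10)  (9,12)  (12,13)  (11,16)
take (0,1); take (1,2); take (3,4); skip (2,6); take (8,9); take (9,12); take (12,13).
Selected 6 jobs.

6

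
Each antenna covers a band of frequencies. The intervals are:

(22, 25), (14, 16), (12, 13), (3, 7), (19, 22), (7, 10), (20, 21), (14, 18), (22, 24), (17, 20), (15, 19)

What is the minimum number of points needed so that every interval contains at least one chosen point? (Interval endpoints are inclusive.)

By right end: [3,7]  [7,10]  [12,13]  [14,16]  [14,18]  [15,19]  [17,20]  [20,21]  [19,22]  [22,24]  [22,25]
[3,7] uncovered → point at 7; [12,13] uncovered → point at 13; [14,16] uncovered → point at 16; [17,20] uncovered → point at 20; [22,24] uncovered → point at 24.
Points: 7, 13, 16, 20, 24 (5 total).

5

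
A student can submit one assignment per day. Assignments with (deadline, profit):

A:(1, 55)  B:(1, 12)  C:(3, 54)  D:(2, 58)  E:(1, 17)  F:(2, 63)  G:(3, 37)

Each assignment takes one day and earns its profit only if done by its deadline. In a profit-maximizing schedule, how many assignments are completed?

3

By profit: F(d2,63), D(d2,58), A(d1,55), C(d3,54), G(d3,37), E(d1,17), B(d1,12)
F→slot 2; D→slot 1; A skipped; C→slot 3; G skipped; E skipped; B skipped.
3 of 7 scheduled.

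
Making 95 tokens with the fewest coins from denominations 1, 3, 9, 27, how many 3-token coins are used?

Use the largest denomination that fits, subtract, and repeat.
95 = 3×27 + 1×9 + 1×3 + 2×1
Count of 3: 1

1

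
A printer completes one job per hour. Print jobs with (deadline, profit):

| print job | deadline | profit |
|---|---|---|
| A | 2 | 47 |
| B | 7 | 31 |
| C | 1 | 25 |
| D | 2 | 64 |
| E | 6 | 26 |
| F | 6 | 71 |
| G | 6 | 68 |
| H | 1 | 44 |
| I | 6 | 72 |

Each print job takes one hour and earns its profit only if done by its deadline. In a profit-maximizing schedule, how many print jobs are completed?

7

By profit: I(d6,72), F(d6,71), G(d6,68), D(d2,64), A(d2,47), H(d1,44), B(d7,31), E(d6,26), C(d1,25)
I→slot 6; F→slot 5; G→slot 4; D→slot 2; A→slot 1; H skipped; B→slot 7; E→slot 3; C skipped.
7 of 9 scheduled.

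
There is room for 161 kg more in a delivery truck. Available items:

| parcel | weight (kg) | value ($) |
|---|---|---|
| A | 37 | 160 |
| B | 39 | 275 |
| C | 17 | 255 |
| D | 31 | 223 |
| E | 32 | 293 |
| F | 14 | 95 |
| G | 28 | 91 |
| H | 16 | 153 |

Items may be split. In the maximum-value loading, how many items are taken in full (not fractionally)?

6

Greedy by value/weight ratio, highest first.
Order: C (255/17=15.00) > H (153/16=9.56) > E (293/32=9.16) > D (223/31=7.19) > B (275/39=7.05) > F (95/14=6.79) > A (160/37=4.32) > G (91/28=3.25)
Fill: take C (17 @ 255) → take H (16 @ 153) → take E (32 @ 293) → take D (31 @ 223) → take B (39 @ 275) → take F (14 @ 95) → take 12/37 of A → 51.89; 161/161 used.
6 item(s) taken whole; one partial (take 12/37 of A).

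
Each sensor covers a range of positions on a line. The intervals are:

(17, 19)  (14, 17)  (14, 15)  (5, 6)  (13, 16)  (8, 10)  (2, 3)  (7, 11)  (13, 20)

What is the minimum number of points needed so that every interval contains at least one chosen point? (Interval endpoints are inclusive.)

By right end: [2,3]  [5,6]  [8,10]  [7,11]  [14,15]  [13,16]  [14,17]  [17,19]  [13,20]
[2,3] uncovered → point at 3; [5,6] uncovered → point at 6; [8,10] uncovered → point at 10; [14,15] uncovered → point at 15; [17,19] uncovered → point at 19.
Points: 3, 6, 10, 15, 19 (5 total).

5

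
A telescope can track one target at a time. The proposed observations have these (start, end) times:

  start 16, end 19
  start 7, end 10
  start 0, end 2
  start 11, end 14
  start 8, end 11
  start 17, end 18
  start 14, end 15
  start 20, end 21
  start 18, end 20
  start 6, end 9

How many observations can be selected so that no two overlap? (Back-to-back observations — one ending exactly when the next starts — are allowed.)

7

Sort by end time and greedily take each interval whose start is ≥ the last chosen end.
By end time: (0,2), (6,9), (7,10), (8,11), (11,14), (14,15), (17,18), (16,19), (18,20), (20,21).
Pick (0,2); next start ≥ 2 → (6,9); next start ≥ 9 → (11,14); next start ≥ 14 → (14,15); next start ≥ 15 → (17,18); next start ≥ 18 → (18,20); next start ≥ 20 → (20,21).
Selected 7 observations.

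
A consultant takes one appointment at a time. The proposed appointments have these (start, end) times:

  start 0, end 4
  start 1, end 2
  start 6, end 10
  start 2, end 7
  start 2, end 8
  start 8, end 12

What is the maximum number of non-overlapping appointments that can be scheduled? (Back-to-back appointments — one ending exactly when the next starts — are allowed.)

3

By end time: (1,2), (0,4), (2,7), (2,8), (6,10), (8,12).
Pick (1,2); next start ≥ 2 → (2,7); next start ≥ 7 → (8,12).
Selected 3 appointments.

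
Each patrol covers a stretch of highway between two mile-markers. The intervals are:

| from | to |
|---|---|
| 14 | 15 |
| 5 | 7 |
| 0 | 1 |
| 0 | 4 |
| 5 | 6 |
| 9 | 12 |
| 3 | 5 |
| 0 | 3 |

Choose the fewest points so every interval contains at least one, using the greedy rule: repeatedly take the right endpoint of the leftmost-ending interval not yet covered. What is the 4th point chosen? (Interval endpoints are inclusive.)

By right end: [0,1]  [0,3]  [0,4]  [3,5]  [5,6]  [5,7]  [9,12]  [14,15]
[0,1] uncovered → point at 1; [3,5] uncovered → point at 5; [9,12] uncovered → point at 12; [14,15] uncovered → point at 15.
Points: 1, 5, 12, 15 (4 total).

15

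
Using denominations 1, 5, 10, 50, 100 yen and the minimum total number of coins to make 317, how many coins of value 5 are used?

Greedy: take as many of the largest coin as possible, then repeat with the remainder.
317 − 3×100→17 − 1×10→7 − 1×5→2 − 2×1→0
Count of 5: 1

1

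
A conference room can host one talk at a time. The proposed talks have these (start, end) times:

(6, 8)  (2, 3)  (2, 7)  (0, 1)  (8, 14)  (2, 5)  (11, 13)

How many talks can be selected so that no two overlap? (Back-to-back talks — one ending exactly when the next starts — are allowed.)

Sort by end time and greedily take each interval whose start is ≥ the last chosen end.
By end time: (0,1), (2,3), (2,5), (2,7), (6,8), (11,13), (8,14).
Pick (0,1); next start ≥ 1 → (2,3); next start ≥ 3 → (6,8); next start ≥ 8 → (11,13).
Selected 4 talks.

4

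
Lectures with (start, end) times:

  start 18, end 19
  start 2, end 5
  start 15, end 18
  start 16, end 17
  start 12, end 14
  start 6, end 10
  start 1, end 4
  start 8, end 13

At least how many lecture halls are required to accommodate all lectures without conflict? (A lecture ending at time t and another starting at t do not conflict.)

2

starts: [1, 2, 6, 8, 12, 15, 16, 18]
ends:   [4, 5, 10, 13, 14, 17, 18, 19]
s1→1 s2→2  — peak 2.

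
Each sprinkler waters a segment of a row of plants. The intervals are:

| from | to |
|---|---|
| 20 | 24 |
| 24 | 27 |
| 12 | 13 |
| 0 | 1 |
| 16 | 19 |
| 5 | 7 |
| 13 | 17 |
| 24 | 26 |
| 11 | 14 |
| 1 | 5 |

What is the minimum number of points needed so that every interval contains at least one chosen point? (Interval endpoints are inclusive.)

Process intervals by earliest right end; each time one isn't hit yet, stab at its right endpoint.
By right end: [0,1]  [1,5]  [5,7]  [12,13]  [11,14]  [13,17]  [16,19]  [20,24]  [24,26]  [24,27]
[0,1] uncovered → point at 1; [5,7] uncovered → point at 7; [12,13] uncovered → point at 13; [16,19] uncovered → point at 19; [20,24] uncovered → point at 24.
Points: 1, 7, 13, 19, 24 (5 total).

5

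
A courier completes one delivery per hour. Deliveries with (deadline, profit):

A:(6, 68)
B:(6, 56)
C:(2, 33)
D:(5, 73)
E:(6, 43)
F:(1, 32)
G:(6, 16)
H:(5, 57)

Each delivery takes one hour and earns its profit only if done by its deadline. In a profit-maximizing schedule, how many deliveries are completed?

By profit: D(d5,73), A(d6,68), H(d5,57), B(d6,56), E(d6,43), C(d2,33), F(d1,32), G(d6,16)
D→slot 5; A→slot 6; H→slot 4; B→slot 3; E→slot 2; C→slot 1; F skipped; G skipped.
6 of 8 scheduled.

6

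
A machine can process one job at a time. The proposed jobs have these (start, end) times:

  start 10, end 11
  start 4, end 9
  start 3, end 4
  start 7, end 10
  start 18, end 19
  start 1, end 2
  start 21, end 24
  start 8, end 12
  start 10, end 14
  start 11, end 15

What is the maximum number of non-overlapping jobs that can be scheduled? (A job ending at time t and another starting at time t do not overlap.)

Greedy by earliest finish: after sorting by end time, pick each interval compatible with the last pick.
Sorted by end: (1,2)  (3,4)  (4,9)  (7,10)  (10,11)  (8,12)  (10,14)  (11,15)  (18,19)  (21,24)
take (1,2); take (3,4); take (4,9); take (10,11); skip (8,12); take (11,15); take (18,19); take (21,24).
Selected 7 jobs.

7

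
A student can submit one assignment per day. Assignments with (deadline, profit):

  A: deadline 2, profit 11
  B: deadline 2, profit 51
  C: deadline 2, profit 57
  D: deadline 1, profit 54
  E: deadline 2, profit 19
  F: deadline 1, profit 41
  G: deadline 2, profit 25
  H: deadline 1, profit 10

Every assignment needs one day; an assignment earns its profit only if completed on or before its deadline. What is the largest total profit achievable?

Take jobs in profit order; each goes to the latest open slot no later than its deadline.
By profit: C(d2,57), D(d1,54), B(d2,51), F(d1,41), G(d2,25), E(d2,19), A(d2,11), H(d1,10)
C→slot 2; D→slot 1; B skipped; F skipped; G skipped; E skipped; A skipped; H skipped.
Profit = 54 + 57 = 111

111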